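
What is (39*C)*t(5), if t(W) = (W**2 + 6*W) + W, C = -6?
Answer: -14040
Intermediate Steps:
t(W) = W**2 + 7*W
(39*C)*t(5) = (39*(-6))*(5*(7 + 5)) = -1170*12 = -234*60 = -14040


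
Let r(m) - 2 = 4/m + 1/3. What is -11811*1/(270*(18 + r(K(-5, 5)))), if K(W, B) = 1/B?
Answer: -3937/3630 ≈ -1.0846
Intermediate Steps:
r(m) = 7/3 + 4/m (r(m) = 2 + (4/m + 1/3) = 2 + (4/m + 1*(⅓)) = 2 + (4/m + ⅓) = 2 + (⅓ + 4/m) = 7/3 + 4/m)
-11811*1/(270*(18 + r(K(-5, 5)))) = -11811*1/(270*(18 + (7/3 + 4/(1/5)))) = -11811*1/(270*(18 + (7/3 + 4/(⅕)))) = -11811*1/(270*(18 + (7/3 + 4*5))) = -11811*1/(270*(18 + (7/3 + 20))) = -11811*1/(270*(18 + 67/3)) = -11811/(((121/3)*(-6))*(-45)) = -11811/((-242*(-45))) = -11811/10890 = -11811*1/10890 = -3937/3630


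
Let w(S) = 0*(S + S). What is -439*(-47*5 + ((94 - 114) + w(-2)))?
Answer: 111945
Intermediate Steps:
w(S) = 0 (w(S) = 0*(2*S) = 0)
-439*(-47*5 + ((94 - 114) + w(-2))) = -439*(-47*5 + ((94 - 114) + 0)) = -439*(-235 + (-20 + 0)) = -439*(-235 - 20) = -439*(-255) = 111945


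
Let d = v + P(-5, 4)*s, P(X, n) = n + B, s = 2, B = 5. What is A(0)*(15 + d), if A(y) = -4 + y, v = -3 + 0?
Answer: -120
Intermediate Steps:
v = -3
P(X, n) = 5 + n (P(X, n) = n + 5 = 5 + n)
d = 15 (d = -3 + (5 + 4)*2 = -3 + 9*2 = -3 + 18 = 15)
A(0)*(15 + d) = (-4 + 0)*(15 + 15) = -4*30 = -120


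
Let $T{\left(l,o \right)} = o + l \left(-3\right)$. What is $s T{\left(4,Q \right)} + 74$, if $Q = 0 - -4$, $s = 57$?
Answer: $-382$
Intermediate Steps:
$Q = 4$ ($Q = 0 + 4 = 4$)
$T{\left(l,o \right)} = o - 3 l$
$s T{\left(4,Q \right)} + 74 = 57 \left(4 - 12\right) + 74 = 57 \left(-8\right) + 74 = -456 + 74 = -382$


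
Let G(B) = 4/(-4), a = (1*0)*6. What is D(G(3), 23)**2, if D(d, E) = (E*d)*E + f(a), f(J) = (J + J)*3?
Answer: 279841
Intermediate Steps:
a = 0 (a = 0*6 = 0)
G(B) = -1 (G(B) = 4*(-1/4) = -1)
f(J) = 6*J (f(J) = (2*J)*3 = 6*J)
D(d, E) = d*E**2 (D(d, E) = (E*d)*E + 6*0 = d*E**2 + 0 = d*E**2)
D(G(3), 23)**2 = (-1*23**2)**2 = (-1*529)**2 = (-529)**2 = 279841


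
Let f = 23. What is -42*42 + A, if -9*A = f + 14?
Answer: -15913/9 ≈ -1768.1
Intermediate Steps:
A = -37/9 (A = -(23 + 14)/9 = -⅑*37 = -37/9 ≈ -4.1111)
-42*42 + A = -42*42 - 37/9 = -1764 - 37/9 = -15913/9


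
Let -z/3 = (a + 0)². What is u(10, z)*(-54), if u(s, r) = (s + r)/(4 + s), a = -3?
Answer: 459/7 ≈ 65.571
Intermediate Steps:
z = -27 (z = -3*(-3 + 0)² = -3*(-3)² = -3*9 = -27)
u(s, r) = (r + s)/(4 + s)
u(10, z)*(-54) = ((-27 + 10)/(4 + 10))*(-54) = (-17/14)*(-54) = ((1/14)*(-17))*(-54) = -17/14*(-54) = 459/7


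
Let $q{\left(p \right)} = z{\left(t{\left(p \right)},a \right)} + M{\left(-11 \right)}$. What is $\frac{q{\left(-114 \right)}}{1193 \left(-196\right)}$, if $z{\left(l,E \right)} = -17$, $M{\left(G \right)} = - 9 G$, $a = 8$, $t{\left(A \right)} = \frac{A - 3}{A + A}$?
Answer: $- \frac{41}{116914} \approx -0.00035068$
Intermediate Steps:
$t{\left(A \right)} = \frac{-3 + A}{2 A}$
$q{\left(p \right)} = 82$ ($q{\left(p \right)} = -17 - -99 = -17 + 99 = 82$)
$\frac{q{\left(-114 \right)}}{1193 \left(-196\right)} = \frac{82}{1193 \left(-196\right)} = \frac{82}{-233828} = 82 \left(- \frac{1}{233828}\right) = - \frac{41}{116914}$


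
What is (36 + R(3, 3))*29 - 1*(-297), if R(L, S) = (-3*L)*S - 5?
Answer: 413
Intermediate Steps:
R(L, S) = -5 - 3*L*S (R(L, S) = -3*L*S - 5 = -5 - 3*L*S)
(36 + R(3, 3))*29 - 1*(-297) = (36 + (-5 - 3*3*3))*29 - 1*(-297) = (36 + (-5 - 27))*29 + 297 = (36 - 32)*29 + 297 = 4*29 + 297 = 116 + 297 = 413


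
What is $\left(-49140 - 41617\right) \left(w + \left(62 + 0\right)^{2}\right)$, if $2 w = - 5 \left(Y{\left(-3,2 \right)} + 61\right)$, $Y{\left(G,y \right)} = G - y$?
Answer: $-336163928$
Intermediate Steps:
$w = -140$ ($w = \frac{\left(-5\right) \left(\left(-3 - 2\right) + 61\right)}{2} = \frac{\left(-5\right) \left(-5 + 61\right)}{2} = \frac{\left(-5\right) 56}{2} = \frac{1}{2} \left(-280\right) = -140$)
$\left(-49140 - 41617\right) \left(w + \left(62 + 0\right)^{2}\right) = \left(-49140 - 41617\right) \left(-140 + \left(62 + 0\right)^{2}\right) = - 90757 \left(-140 + 62^{2}\right) = - 90757 \left(-140 + 3844\right) = \left(-90757\right) 3704 = -336163928$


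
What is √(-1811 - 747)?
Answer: I*√2558 ≈ 50.577*I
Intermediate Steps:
√(-1811 - 747) = √(-2558) = I*√2558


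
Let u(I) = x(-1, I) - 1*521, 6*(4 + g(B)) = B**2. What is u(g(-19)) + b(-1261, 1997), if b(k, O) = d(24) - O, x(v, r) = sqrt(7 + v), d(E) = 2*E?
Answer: -2470 + sqrt(6) ≈ -2467.6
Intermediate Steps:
g(B) = -4 + B**2/6
b(k, O) = 48 - O (b(k, O) = 2*24 - O = 48 - O)
u(I) = -521 + sqrt(6) (u(I) = sqrt(7 - 1) - 1*521 = sqrt(6) - 521 = -521 + sqrt(6))
u(g(-19)) + b(-1261, 1997) = (-521 + sqrt(6)) + (48 - 1*1997) = (-521 + sqrt(6)) + (48 - 1997) = (-521 + sqrt(6)) - 1949 = -2470 + sqrt(6)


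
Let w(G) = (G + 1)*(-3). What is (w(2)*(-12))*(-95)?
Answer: -10260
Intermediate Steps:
w(G) = -3 - 3*G (w(G) = (1 + G)*(-3) = -3 - 3*G)
(w(2)*(-12))*(-95) = ((-3 - 3*2)*(-12))*(-95) = ((-3 - 6)*(-12))*(-95) = -9*(-12)*(-95) = 108*(-95) = -10260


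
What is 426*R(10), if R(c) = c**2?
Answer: 42600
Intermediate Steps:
426*R(10) = 426*10**2 = 426*100 = 42600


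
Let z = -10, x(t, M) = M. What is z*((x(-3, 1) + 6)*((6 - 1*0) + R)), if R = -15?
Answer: 630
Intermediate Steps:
z*((x(-3, 1) + 6)*((6 - 1*0) + R)) = -10*(1 + 6)*((6 - 1*0) - 15) = -70*((6 + 0) - 15) = -70*(6 - 15) = -70*(-9) = -10*(-63) = 630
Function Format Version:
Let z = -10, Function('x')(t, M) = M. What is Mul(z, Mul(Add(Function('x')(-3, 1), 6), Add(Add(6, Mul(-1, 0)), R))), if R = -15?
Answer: 630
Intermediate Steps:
Mul(z, Mul(Add(Function('x')(-3, 1), 6), Add(Add(6, Mul(-1, 0)), R))) = Mul(-10, Mul(Add(1, 6), Add(Add(6, Mul(-1, 0)), -15))) = Mul(-10, Mul(7, Add(Add(6, 0), -15))) = Mul(-10, Mul(7, Add(6, -15))) = Mul(-10, Mul(7, -9)) = Mul(-10, -63) = 630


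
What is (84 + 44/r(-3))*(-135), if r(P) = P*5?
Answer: -10944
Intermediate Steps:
r(P) = 5*P
(84 + 44/r(-3))*(-135) = (84 + 44/((5*(-3))))*(-135) = (84 + 44/(-15))*(-135) = (84 + 44*(-1/15))*(-135) = (84 - 44/15)*(-135) = (1216/15)*(-135) = -10944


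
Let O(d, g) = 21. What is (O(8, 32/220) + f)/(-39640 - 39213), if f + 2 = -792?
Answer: 773/78853 ≈ 0.0098031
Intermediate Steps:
f = -794 (f = -2 - 792 = -794)
(O(8, 32/220) + f)/(-39640 - 39213) = (21 - 794)/(-39640 - 39213) = -773/(-78853) = -773*(-1/78853) = 773/78853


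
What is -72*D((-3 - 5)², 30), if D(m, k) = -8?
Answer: 576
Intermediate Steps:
-72*D((-3 - 5)², 30) = -72*(-8) = 576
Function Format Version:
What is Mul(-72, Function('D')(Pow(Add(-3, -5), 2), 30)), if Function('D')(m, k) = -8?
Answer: 576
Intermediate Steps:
Mul(-72, Function('D')(Pow(Add(-3, -5), 2), 30)) = Mul(-72, -8) = 576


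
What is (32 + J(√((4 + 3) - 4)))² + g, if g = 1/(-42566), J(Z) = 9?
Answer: 71553445/42566 ≈ 1681.0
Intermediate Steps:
g = -1/42566 ≈ -2.3493e-5
(32 + J(√((4 + 3) - 4)))² + g = (32 + 9)² - 1/42566 = 41² - 1/42566 = 1681 - 1/42566 = 71553445/42566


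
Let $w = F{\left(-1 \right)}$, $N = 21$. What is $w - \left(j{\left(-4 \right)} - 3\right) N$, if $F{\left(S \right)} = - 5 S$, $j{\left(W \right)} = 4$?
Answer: $-16$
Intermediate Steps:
$w = 5$ ($w = \left(-5\right) \left(-1\right) = 5$)
$w - \left(j{\left(-4 \right)} - 3\right) N = 5 - \left(4 - 3\right) 21 = 5 - 1 \cdot 21 = 5 - 21 = -16$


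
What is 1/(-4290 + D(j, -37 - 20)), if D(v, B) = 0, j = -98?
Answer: -1/4290 ≈ -0.00023310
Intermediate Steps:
1/(-4290 + D(j, -37 - 20)) = 1/(-4290 + 0) = 1/(-4290) = -1/4290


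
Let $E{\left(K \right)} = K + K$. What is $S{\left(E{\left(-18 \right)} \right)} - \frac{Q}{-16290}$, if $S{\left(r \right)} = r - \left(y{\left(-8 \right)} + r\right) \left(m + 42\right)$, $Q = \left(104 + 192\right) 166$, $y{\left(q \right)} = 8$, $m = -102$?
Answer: $- \frac{13952252}{8145} \approx -1713.0$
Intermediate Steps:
$E{\left(K \right)} = 2 K$
$Q = 49136$ ($Q = 296 \cdot 166 = 49136$)
$S{\left(r \right)} = 480 + 61 r$ ($S{\left(r \right)} = r - \left(8 + r\right) \left(-102 + 42\right) = r - \left(8 + r\right) \left(-60\right) = r - \left(-480 - 60 r\right) = r + \left(480 + 60 r\right) = 480 + 61 r$)
$S{\left(E{\left(-18 \right)} \right)} - \frac{Q}{-16290} = \left(480 + 61 \cdot 2 \left(-18\right)\right) - \frac{49136}{-16290} = \left(480 + 61 \left(-36\right)\right) - 49136 \left(- \frac{1}{16290}\right) = \left(480 - 2196\right) - - \frac{24568}{8145} = -1716 + \frac{24568}{8145} = - \frac{13952252}{8145}$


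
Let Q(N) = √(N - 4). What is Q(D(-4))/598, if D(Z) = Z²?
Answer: √3/299 ≈ 0.0057928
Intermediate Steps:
Q(N) = √(-4 + N)
Q(D(-4))/598 = √(-4 + (-4)²)/598 = √(-4 + 16)*(1/598) = √12*(1/598) = (2*√3)*(1/598) = √3/299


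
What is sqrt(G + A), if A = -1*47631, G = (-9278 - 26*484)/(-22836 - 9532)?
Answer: I*sqrt(10791888422)/476 ≈ 218.24*I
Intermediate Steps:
G = 643/952 (G = (-9278 - 12584)/(-32368) = -21862*(-1/32368) = 643/952 ≈ 0.67542)
A = -47631
sqrt(G + A) = sqrt(643/952 - 47631) = sqrt(-45344069/952) = I*sqrt(10791888422)/476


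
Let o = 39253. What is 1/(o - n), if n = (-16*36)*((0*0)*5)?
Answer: 1/39253 ≈ 2.5476e-5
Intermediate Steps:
n = 0 (n = -0*5 = -576*0 = 0)
1/(o - n) = 1/(39253 - 1*0) = 1/(39253 + 0) = 1/39253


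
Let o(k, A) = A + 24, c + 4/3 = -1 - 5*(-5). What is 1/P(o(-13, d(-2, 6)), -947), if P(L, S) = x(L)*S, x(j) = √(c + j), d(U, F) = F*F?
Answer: -√186/117428 ≈ -0.00011614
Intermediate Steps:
d(U, F) = F²
c = 68/3 (c = -4/3 + (-1 - 5*(-5)) = -4/3 + (-1 + 25) = -4/3 + 24 = 68/3 ≈ 22.667)
x(j) = √(68/3 + j)
o(k, A) = 24 + A
P(L, S) = S*√(204 + 9*L)/3 (P(L, S) = (√(204 + 9*L)/3)*S = S*√(204 + 9*L)/3)
1/P(o(-13, d(-2, 6)), -947) = 1/((⅓)*(-947)*√(204 + 9*(24 + 6²))) = 1/((⅓)*(-947)*√(204 + 9*(24 + 36))) = 1/((⅓)*(-947)*√(204 + 9*60)) = 1/((⅓)*(-947)*√(204 + 540)) = 1/((⅓)*(-947)*√744) = 1/((⅓)*(-947)*(2*√186)) = 1/(-1894*√186/3) = -√186/117428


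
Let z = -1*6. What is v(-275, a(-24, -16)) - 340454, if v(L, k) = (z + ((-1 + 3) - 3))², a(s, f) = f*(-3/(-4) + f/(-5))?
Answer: -340405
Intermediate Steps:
a(s, f) = f*(¾ - f/5) (a(s, f) = f*(-3*(-¼) + f*(-⅕)) = f*(¾ - f/5))
z = -6
v(L, k) = 49 (v(L, k) = (-6 + ((-1 + 3) - 3))² = (-6 + (2 - 3))² = (-6 - 1)² = (-7)² = 49)
v(-275, a(-24, -16)) - 340454 = 49 - 340454 = -340405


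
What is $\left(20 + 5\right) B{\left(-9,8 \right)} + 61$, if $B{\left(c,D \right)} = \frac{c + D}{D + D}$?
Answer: $\frac{951}{16} \approx 59.438$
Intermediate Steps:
$B{\left(c,D \right)} = \frac{D + c}{2 D}$
$\left(20 + 5\right) B{\left(-9,8 \right)} + 61 = \left(20 + 5\right) \frac{8 - 9}{2 \cdot 8} + 61 = 25 \cdot \frac{1}{2} \cdot \frac{1}{8} \left(-1\right) + 61 = 25 \left(- \frac{1}{16}\right) + 61 = - \frac{25}{16} + 61 = \frac{951}{16}$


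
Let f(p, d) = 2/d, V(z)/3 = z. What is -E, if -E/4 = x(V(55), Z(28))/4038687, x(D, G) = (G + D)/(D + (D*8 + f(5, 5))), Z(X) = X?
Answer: 3860/29995328349 ≈ 1.2869e-7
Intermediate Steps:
V(z) = 3*z
x(D, G) = (D + G)/(⅖ + 9*D) (x(D, G) = (G + D)/(D + (D*8 + 2/5)) = (D + G)/(D + (8*D + 2*(⅕))) = (D + G)/(D + (8*D + ⅖)) = (D + G)/(D + (⅖ + 8*D)) = (D + G)/(⅖ + 9*D))
E = -3860/29995328349 (E = -4*5*(3*55 + 28)/(2 + 45*(3*55))/4038687 = -4*5*(165 + 28)/(2 + 45*165)/4038687 = -4*5*193/(2 + 7425)/4038687 = -4*5*193/7427/4038687 = -4*5*(1/7427)*193/4038687 = -3860/(7427*4038687) = -4*965/29995328349 = -3860/29995328349 ≈ -1.2869e-7)
-E = -1*(-3860/29995328349) = 3860/29995328349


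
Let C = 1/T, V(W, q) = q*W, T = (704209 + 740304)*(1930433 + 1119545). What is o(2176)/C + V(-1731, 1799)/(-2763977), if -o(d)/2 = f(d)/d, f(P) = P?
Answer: -24354688645591825087/2763977 ≈ -8.8115e+12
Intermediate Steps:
T = 4405732870714 (T = 1444513*3049978 = 4405732870714)
V(W, q) = W*q
o(d) = -2 (o(d) = -2*d/d = -2*1 = -2)
C = 1/4405732870714 ≈ 2.2698e-13
o(2176)/C + V(-1731, 1799)/(-2763977) = -2/1/4405732870714 - 1731*1799/(-2763977) = -2*4405732870714 - 3114069*(-1/2763977) = -8811465741428 + 3114069/2763977 = -24354688645591825087/2763977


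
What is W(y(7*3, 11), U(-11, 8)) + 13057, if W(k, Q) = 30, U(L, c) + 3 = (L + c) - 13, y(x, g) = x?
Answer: 13087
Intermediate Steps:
U(L, c) = -16 + L + c (U(L, c) = -3 + ((L + c) - 13) = -3 + (-13 + L + c) = -16 + L + c)
W(y(7*3, 11), U(-11, 8)) + 13057 = 30 + 13057 = 13087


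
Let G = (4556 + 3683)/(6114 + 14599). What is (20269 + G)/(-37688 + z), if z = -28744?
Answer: -1363117/4467552 ≈ -0.30511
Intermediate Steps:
G = 107/269 (G = 8239/20713 = 8239*(1/20713) = 107/269 ≈ 0.39777)
(20269 + G)/(-37688 + z) = (20269 + 107/269)/(-37688 - 28744) = (5452468/269)/(-66432) = (5452468/269)*(-1/66432) = -1363117/4467552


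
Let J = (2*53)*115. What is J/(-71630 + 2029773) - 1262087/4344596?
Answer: -2418386199201/8507340245228 ≈ -0.28427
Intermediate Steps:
J = 12190 (J = 106*115 = 12190)
J/(-71630 + 2029773) - 1262087/4344596 = 12190/(-71630 + 2029773) - 1262087/4344596 = 12190/1958143 - 1262087*1/4344596 = 12190*(1/1958143) - 1262087/4344596 = 12190/1958143 - 1262087/4344596 = -2418386199201/8507340245228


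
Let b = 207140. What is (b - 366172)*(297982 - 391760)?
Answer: 14913702896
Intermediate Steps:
(b - 366172)*(297982 - 391760) = (207140 - 366172)*(297982 - 391760) = -159032*(-93778) = 14913702896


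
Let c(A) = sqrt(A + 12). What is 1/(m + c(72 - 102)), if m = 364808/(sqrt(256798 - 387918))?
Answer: 8195*I/(-24585*sqrt(2) + 91202*sqrt(8195)) ≈ 0.00099679*I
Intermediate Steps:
c(A) = sqrt(12 + A)
m = -91202*I*sqrt(8195)/8195 (m = 364808/(sqrt(-131120)) = 364808/((4*I*sqrt(8195))) = 364808*(-I*sqrt(8195)/32780) = -91202*I*sqrt(8195)/8195 ≈ -1007.5*I)
1/(m + c(72 - 102)) = 1/(-91202*I*sqrt(8195)/8195 + sqrt(12 + (72 - 102))) = 1/(-91202*I*sqrt(8195)/8195 + sqrt(12 - 30)) = 1/(-91202*I*sqrt(8195)/8195 + sqrt(-18)) = 1/(-91202*I*sqrt(8195)/8195 + 3*I*sqrt(2)) = 1/(3*I*sqrt(2) - 91202*I*sqrt(8195)/8195)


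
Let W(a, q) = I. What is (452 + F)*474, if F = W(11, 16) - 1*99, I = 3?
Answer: 168744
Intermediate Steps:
W(a, q) = 3
F = -96 (F = 3 - 1*99 = 3 - 99 = -96)
(452 + F)*474 = (452 - 96)*474 = 356*474 = 168744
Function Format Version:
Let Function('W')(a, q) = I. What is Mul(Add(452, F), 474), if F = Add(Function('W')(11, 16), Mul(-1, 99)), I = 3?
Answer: 168744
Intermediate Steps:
Function('W')(a, q) = 3
F = -96 (F = Add(3, Mul(-1, 99)) = Add(3, -99) = -96)
Mul(Add(452, F), 474) = Mul(Add(452, -96), 474) = Mul(356, 474) = 168744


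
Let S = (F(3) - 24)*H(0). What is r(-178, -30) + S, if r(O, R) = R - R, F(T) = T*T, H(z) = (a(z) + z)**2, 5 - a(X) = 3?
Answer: -60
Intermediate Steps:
a(X) = 2 (a(X) = 5 - 1*3 = 5 - 3 = 2)
H(z) = (2 + z)**2
F(T) = T**2
S = -60 (S = (3**2 - 24)*(2 + 0)**2 = (9 - 24)*2**2 = -15*4 = -60)
r(O, R) = 0
r(-178, -30) + S = 0 - 60 = -60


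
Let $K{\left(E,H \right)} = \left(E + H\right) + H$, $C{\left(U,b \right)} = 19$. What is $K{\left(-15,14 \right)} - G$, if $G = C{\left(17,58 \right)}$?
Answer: $-6$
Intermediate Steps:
$K{\left(E,H \right)} = E + 2 H$
$G = 19$
$K{\left(-15,14 \right)} - G = \left(-15 + 2 \cdot 14\right) - 19 = \left(-15 + 28\right) - 19 = 13 - 19 = -6$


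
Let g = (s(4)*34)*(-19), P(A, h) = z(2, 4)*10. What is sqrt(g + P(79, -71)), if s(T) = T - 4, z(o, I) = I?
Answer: 2*sqrt(10) ≈ 6.3246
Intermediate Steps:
s(T) = -4 + T
P(A, h) = 40 (P(A, h) = 4*10 = 40)
g = 0 (g = ((-4 + 4)*34)*(-19) = (0*34)*(-19) = 0*(-19) = 0)
sqrt(g + P(79, -71)) = sqrt(0 + 40) = sqrt(40) = 2*sqrt(10)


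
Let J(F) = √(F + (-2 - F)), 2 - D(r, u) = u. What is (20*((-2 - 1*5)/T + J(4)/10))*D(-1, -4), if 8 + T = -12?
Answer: 42 + 12*I*√2 ≈ 42.0 + 16.971*I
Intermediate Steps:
T = -20 (T = -8 - 12 = -20)
D(r, u) = 2 - u
J(F) = I*√2 (J(F) = √(-2) = I*√2)
(20*((-2 - 1*5)/T + J(4)/10))*D(-1, -4) = (20*((-2 - 1*5)/(-20) + (I*√2)/10))*(2 - 1*(-4)) = (20*((-2 - 5)*(-1/20) + (I*√2)*(⅒)))*(2 + 4) = (20*(-7*(-1/20) + I*√2/10))*6 = (20*(7/20 + I*√2/10))*6 = (7 + 2*I*√2)*6 = 42 + 12*I*√2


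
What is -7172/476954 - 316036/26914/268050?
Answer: -6486459717343/430111018150725 ≈ -0.015081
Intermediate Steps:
-7172/476954 - 316036/26914/268050 = -7172*1/476954 - 316036*1/26914*(1/268050) = -3586/238477 - 158018/13457*1/268050 = -3586/238477 - 79009/1803574425 = -6486459717343/430111018150725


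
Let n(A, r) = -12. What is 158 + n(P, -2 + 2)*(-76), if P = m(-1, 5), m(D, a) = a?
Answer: 1070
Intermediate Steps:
P = 5
158 + n(P, -2 + 2)*(-76) = 158 - 12*(-76) = 158 + 912 = 1070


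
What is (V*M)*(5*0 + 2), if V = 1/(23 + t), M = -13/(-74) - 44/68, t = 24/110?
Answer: -32615/803233 ≈ -0.040605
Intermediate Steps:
t = 12/55 (t = 24*(1/110) = 12/55 ≈ 0.21818)
M = -593/1258 (M = -13*(-1/74) - 44*1/68 = 13/74 - 11/17 = -593/1258 ≈ -0.47138)
V = 55/1277 (V = 1/(23 + 12/55) = 1/(1277/55) = 55/1277 ≈ 0.043070)
(V*M)*(5*0 + 2) = ((55/1277)*(-593/1258))*(5*0 + 2) = -32615*(0 + 2)/1606466 = -32615/1606466*2 = -32615/803233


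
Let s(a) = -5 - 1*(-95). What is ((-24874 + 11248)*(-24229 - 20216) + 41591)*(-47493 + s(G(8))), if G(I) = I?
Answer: -28709587178883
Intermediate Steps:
s(a) = 90 (s(a) = -5 + 95 = 90)
((-24874 + 11248)*(-24229 - 20216) + 41591)*(-47493 + s(G(8))) = ((-24874 + 11248)*(-24229 - 20216) + 41591)*(-47493 + 90) = (-13626*(-44445) + 41591)*(-47403) = (605607570 + 41591)*(-47403) = 605649161*(-47403) = -28709587178883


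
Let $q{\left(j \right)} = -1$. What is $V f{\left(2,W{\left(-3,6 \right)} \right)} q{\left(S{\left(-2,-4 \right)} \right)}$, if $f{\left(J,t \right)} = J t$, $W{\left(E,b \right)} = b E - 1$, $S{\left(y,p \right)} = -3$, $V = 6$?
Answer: $228$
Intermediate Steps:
$W{\left(E,b \right)} = -1 + E b$ ($W{\left(E,b \right)} = E b - 1 = -1 + E b$)
$V f{\left(2,W{\left(-3,6 \right)} \right)} q{\left(S{\left(-2,-4 \right)} \right)} = 6 \cdot 2 \left(-1 - 18\right) \left(-1\right) = 6 \cdot 2 \left(-19\right) \left(-1\right) = 6 \left(-38\right) \left(-1\right) = \left(-228\right) \left(-1\right) = 228$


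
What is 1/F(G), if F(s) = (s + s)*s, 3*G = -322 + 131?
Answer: 9/72962 ≈ 0.00012335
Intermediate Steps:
G = -191/3 (G = (-322 + 131)/3 = (⅓)*(-191) = -191/3 ≈ -63.667)
F(s) = 2*s² (F(s) = (2*s)*s = 2*s²)
1/F(G) = 1/(2*(-191/3)²) = 1/(2*(36481/9)) = 1/(72962/9) = 9/72962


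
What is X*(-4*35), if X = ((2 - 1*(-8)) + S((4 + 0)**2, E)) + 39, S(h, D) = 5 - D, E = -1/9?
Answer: -68180/9 ≈ -7575.6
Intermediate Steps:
E = -1/9 (E = -1*1/9 = -1/9 ≈ -0.11111)
X = 487/9 (X = ((2 - 1*(-8)) + (5 - 1*(-1/9))) + 39 = ((2 + 8) + (5 + 1/9)) + 39 = (10 + 46/9) + 39 = 136/9 + 39 = 487/9 ≈ 54.111)
X*(-4*35) = 487*(-4*35)/9 = (487/9)*(-140) = -68180/9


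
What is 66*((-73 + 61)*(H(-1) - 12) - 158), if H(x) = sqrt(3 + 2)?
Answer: -924 - 792*sqrt(5) ≈ -2695.0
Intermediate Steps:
H(x) = sqrt(5)
66*((-73 + 61)*(H(-1) - 12) - 158) = 66*((-73 + 61)*(sqrt(5) - 12) - 158) = 66*(-12*(-12 + sqrt(5)) - 158) = 66*((144 - 12*sqrt(5)) - 158) = 66*(-14 - 12*sqrt(5)) = -924 - 792*sqrt(5)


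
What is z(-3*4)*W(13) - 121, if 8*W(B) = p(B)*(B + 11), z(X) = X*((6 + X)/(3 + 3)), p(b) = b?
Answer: 347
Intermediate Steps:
z(X) = X*(1 + X/6) (z(X) = X*((6 + X)/6) = X*((6 + X)*(⅙)) = X*(1 + X/6))
W(B) = B*(11 + B)/8 (W(B) = (B*(B + 11))/8 = (B*(11 + B))/8 = B*(11 + B)/8)
z(-3*4)*W(13) - 121 = ((-3*4)*(6 - 3*4)/6)*((⅛)*13*(11 + 13)) - 121 = ((⅙)*(-12)*(6 - 12))*((⅛)*13*24) - 121 = ((⅙)*(-12)*(-6))*39 - 121 = 12*39 - 121 = 468 - 121 = 347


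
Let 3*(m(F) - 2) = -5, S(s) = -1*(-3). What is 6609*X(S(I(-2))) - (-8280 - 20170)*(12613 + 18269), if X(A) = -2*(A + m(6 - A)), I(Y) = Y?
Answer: 878548840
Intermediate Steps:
S(s) = 3
m(F) = ⅓ (m(F) = 2 + (⅓)*(-5) = 2 - 5/3 = ⅓)
X(A) = -⅔ - 2*A (X(A) = -2*(A + ⅓) = -2*(⅓ + A) = -⅔ - 2*A)
6609*X(S(I(-2))) - (-8280 - 20170)*(12613 + 18269) = 6609*(-⅔ - 2*3) - (-8280 - 20170)*(12613 + 18269) = 6609*(-⅔ - 6) - (-28450)*30882 = 6609*(-20/3) - 1*(-878592900) = -44060 + 878592900 = 878548840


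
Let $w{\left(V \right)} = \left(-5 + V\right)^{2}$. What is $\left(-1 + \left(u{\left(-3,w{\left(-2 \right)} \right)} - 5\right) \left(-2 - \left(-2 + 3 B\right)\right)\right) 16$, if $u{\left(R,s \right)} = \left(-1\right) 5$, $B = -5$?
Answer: $-2416$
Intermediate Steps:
$u{\left(R,s \right)} = -5$
$\left(-1 + \left(u{\left(-3,w{\left(-2 \right)} \right)} - 5\right) \left(-2 - \left(-2 + 3 B\right)\right)\right) 16 = \left(-1 + \left(-5 - 5\right) \left(-2 + \left(2 - -15\right)\right)\right) 16 = \left(-1 - 10 \left(-2 + \left(2 + 15\right)\right)\right) 16 = \left(-1 - 10 \left(-2 + 17\right)\right) 16 = \left(-1 - 150\right) 16 = \left(-151\right) 16 = -2416$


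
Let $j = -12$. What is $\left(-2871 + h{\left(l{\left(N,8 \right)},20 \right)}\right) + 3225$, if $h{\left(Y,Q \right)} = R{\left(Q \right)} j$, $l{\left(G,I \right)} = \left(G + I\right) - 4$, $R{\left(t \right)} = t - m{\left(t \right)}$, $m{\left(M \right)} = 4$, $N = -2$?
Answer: $162$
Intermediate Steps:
$R{\left(t \right)} = -4 + t$ ($R{\left(t \right)} = t - 4 = -4 + t$)
$l{\left(G,I \right)} = -4 + G + I$
$h{\left(Y,Q \right)} = 48 - 12 Q$ ($h{\left(Y,Q \right)} = \left(-4 + Q\right) \left(-12\right) = 48 - 12 Q$)
$\left(-2871 + h{\left(l{\left(N,8 \right)},20 \right)}\right) + 3225 = \left(-2871 + \left(48 - 240\right)\right) + 3225 = \left(-2871 - 192\right) + 3225 = -3063 + 3225 = 162$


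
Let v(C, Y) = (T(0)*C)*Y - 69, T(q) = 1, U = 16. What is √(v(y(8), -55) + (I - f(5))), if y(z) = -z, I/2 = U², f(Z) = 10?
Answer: 3*√97 ≈ 29.547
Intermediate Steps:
I = 512 (I = 2*16² = 2*256 = 512)
v(C, Y) = -69 + C*Y (v(C, Y) = (1*C)*Y - 69 = C*Y - 69 = -69 + C*Y)
√(v(y(8), -55) + (I - f(5))) = √((-69 - 1*8*(-55)) + (512 - 1*10)) = √((-69 - 8*(-55)) + (512 - 10)) = √((-69 + 440) + 502) = √(371 + 502) = √873 = 3*√97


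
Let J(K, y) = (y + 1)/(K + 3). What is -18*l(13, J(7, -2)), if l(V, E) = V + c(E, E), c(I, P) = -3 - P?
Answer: -909/5 ≈ -181.80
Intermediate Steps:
J(K, y) = (1 + y)/(3 + K)
l(V, E) = -3 + V - E (l(V, E) = V + (-3 - E) = -3 + V - E)
-18*l(13, J(7, -2)) = -18*(-3 + 13 - (1 - 2)/(3 + 7)) = -18*(-3 + 13 - (-1)/10) = -18*(-3 + 13 - 1*(-1/10)) = -18*(-3 + 13 + 1/10) = -18*101/10 = -909/5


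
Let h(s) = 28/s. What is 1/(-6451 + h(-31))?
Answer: -31/200009 ≈ -0.00015499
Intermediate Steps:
1/(-6451 + h(-31)) = 1/(-6451 + 28/(-31)) = 1/(-6451 + 28*(-1/31)) = 1/(-6451 - 28/31) = 1/(-200009/31) = -31/200009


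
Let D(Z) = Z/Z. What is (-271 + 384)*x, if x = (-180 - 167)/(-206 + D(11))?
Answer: 39211/205 ≈ 191.27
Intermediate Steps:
D(Z) = 1
x = 347/205 (x = (-180 - 167)/(-206 + 1) = -347/(-205) = -347*(-1/205) = 347/205 ≈ 1.6927)
(-271 + 384)*x = (-271 + 384)*(347/205) = 113*(347/205) = 39211/205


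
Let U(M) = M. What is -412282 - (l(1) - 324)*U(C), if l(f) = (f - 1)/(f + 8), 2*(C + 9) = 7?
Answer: -414064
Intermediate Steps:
C = -11/2 (C = -9 + (½)*7 = -9 + 7/2 = -11/2 ≈ -5.5000)
l(f) = (-1 + f)/(8 + f)
-412282 - (l(1) - 324)*U(C) = -412282 - ((-1 + 1)/(8 + 1) - 324)*(-11)/2 = -412282 - (0/9 - 324)*(-11)/2 = -412282 - ((⅑)*0 - 324)*(-11)/2 = -412282 - (0 - 324)*(-11)/2 = -412282 - (-324)*(-11)/2 = -412282 - 1*1782 = -412282 - 1782 = -414064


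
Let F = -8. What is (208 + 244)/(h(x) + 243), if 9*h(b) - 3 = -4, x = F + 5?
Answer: 2034/1093 ≈ 1.8609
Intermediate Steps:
x = -3 (x = -8 + 5 = -3)
h(b) = -1/9 (h(b) = 1/3 + (1/9)*(-4) = 1/3 - 4/9 = -1/9)
(208 + 244)/(h(x) + 243) = (208 + 244)/(-1/9 + 243) = 452/(2186/9) = 452*(9/2186) = 2034/1093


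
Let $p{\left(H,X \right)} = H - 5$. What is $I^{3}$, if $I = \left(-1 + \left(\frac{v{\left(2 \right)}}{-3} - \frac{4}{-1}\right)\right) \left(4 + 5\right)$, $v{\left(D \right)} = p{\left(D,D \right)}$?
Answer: $46656$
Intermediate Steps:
$p{\left(H,X \right)} = -5 + H$
$v{\left(D \right)} = -5 + D$
$I = 36$ ($I = \left(-1 + \left(\frac{-5 + 2}{-3} - \frac{4}{-1}\right)\right) \left(4 + 5\right) = \left(-1 - -5\right) 9 = \left(-1 + \left(1 + 4\right)\right) 9 = \left(-1 + 5\right) 9 = 4 \cdot 9 = 36$)
$I^{3} = 36^{3} = 46656$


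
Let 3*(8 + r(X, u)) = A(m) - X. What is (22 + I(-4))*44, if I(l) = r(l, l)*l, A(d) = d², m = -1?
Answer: 6248/3 ≈ 2082.7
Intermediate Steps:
r(X, u) = -23/3 - X/3 (r(X, u) = -8 + ((-1)² - X)/3 = -8 + (1 - X)/3 = -8 + (⅓ - X/3) = -23/3 - X/3)
I(l) = l*(-23/3 - l/3) (I(l) = (-23/3 - l/3)*l = l*(-23/3 - l/3))
(22 + I(-4))*44 = (22 - ⅓*(-4)*(23 - 4))*44 = (22 - ⅓*(-4)*19)*44 = (22 + 76/3)*44 = (142/3)*44 = 6248/3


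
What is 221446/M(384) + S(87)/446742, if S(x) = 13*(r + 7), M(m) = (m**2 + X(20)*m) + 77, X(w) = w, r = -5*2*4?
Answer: 32954214185/23113388682 ≈ 1.4258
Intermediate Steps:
r = -40 (r = -10*4 = -40)
M(m) = 77 + m**2 + 20*m (M(m) = (m**2 + 20*m) + 77 = 77 + m**2 + 20*m)
S(x) = -429 (S(x) = 13*(-40 + 7) = 13*(-33) = -429)
221446/M(384) + S(87)/446742 = 221446/(77 + 384**2 + 20*384) - 429/446742 = 221446/(77 + 147456 + 7680) - 429*1/446742 = 221446/155213 - 143/148914 = 32954214185/23113388682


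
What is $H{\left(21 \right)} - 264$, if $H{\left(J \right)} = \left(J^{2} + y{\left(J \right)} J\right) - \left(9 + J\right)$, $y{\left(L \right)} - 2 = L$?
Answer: $630$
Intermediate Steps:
$y{\left(L \right)} = 2 + L$
$H{\left(J \right)} = -9 + J^{2} - J + J \left(2 + J\right)$ ($H{\left(J \right)} = \left(J^{2} + \left(2 + J\right) J\right) - \left(9 + J\right) = \left(J^{2} + J \left(2 + J\right)\right) - \left(9 + J\right) = -9 + J^{2} - J + J \left(2 + J\right)$)
$H{\left(21 \right)} - 264 = \left(-9 + 21 + 2 \cdot 21^{2}\right) - 264 = \left(-9 + 21 + 2 \cdot 441\right) - 264 = \left(-9 + 21 + 882\right) - 264 = 894 - 264 = 630$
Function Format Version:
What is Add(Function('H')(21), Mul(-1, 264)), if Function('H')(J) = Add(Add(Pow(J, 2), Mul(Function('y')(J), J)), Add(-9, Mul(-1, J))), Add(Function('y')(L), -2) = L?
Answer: 630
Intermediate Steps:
Function('y')(L) = Add(2, L)
Function('H')(J) = Add(-9, Pow(J, 2), Mul(-1, J), Mul(J, Add(2, J))) (Function('H')(J) = Add(Add(Pow(J, 2), Mul(Add(2, J), J)), Add(-9, Mul(-1, J))) = Add(Add(Pow(J, 2), Mul(J, Add(2, J))), Add(-9, Mul(-1, J))) = Add(-9, Pow(J, 2), Mul(-1, J), Mul(J, Add(2, J))))
Add(Function('H')(21), Mul(-1, 264)) = Add(Add(-9, 21, Mul(2, Pow(21, 2))), Mul(-1, 264)) = Add(Add(-9, 21, Mul(2, 441)), -264) = Add(Add(-9, 21, 882), -264) = Add(894, -264) = 630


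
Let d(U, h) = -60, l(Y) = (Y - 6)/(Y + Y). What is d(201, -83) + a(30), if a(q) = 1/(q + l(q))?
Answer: -9115/152 ≈ -59.967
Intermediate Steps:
l(Y) = (-6 + Y)/(2*Y) (l(Y) = (-6 + Y)/((2*Y)) = (-6 + Y)*(1/(2*Y)) = (-6 + Y)/(2*Y))
a(q) = 1/(q + (-6 + q)/(2*q))
d(201, -83) + a(30) = -60 + 2*30/(-6 + 30 + 2*30²) = -60 + 2*30/(-6 + 30 + 2*900) = -60 + 2*30/(-6 + 30 + 1800) = -60 + 2*30/1824 = -60 + 2*30*(1/1824) = -60 + 5/152 = -9115/152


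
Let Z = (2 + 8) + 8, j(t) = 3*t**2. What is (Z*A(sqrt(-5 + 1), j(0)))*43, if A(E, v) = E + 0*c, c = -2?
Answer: 1548*I ≈ 1548.0*I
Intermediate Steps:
A(E, v) = E (A(E, v) = E + 0*(-2) = E + 0 = E)
Z = 18 (Z = 10 + 8 = 18)
(Z*A(sqrt(-5 + 1), j(0)))*43 = (18*sqrt(-5 + 1))*43 = (18*sqrt(-4))*43 = (18*(2*I))*43 = (36*I)*43 = 1548*I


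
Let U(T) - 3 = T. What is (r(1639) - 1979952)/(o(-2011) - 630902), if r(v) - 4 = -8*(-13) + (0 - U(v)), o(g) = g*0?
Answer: 990743/315451 ≈ 3.1407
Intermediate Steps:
U(T) = 3 + T
o(g) = 0
r(v) = 105 - v (r(v) = 4 + (-8*(-13) + (0 - (3 + v))) = 4 + (104 + (0 + (-3 - v))) = 4 + (104 + (-3 - v)) = 4 + (101 - v) = 105 - v)
(r(1639) - 1979952)/(o(-2011) - 630902) = ((105 - 1*1639) - 1979952)/(0 - 630902) = ((105 - 1639) - 1979952)/(-630902) = (-1534 - 1979952)*(-1/630902) = -1981486*(-1/630902) = 990743/315451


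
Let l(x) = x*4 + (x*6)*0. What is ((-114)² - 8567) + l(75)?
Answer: 4729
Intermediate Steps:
l(x) = 4*x (l(x) = 4*x + (6*x)*0 = 4*x + 0 = 4*x)
((-114)² - 8567) + l(75) = ((-114)² - 8567) + 4*75 = (12996 - 8567) + 300 = 4429 + 300 = 4729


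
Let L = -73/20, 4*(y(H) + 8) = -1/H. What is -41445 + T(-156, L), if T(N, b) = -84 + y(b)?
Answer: -3032196/73 ≈ -41537.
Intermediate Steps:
y(H) = -8 - 1/(4*H) (y(H) = -8 + (-1/H)/4 = -8 - 1/(4*H))
L = -73/20 (L = -73*1/20 = -73/20 ≈ -3.6500)
T(N, b) = -92 - 1/(4*b) (T(N, b) = -84 + (-8 - 1/(4*b)) = -92 - 1/(4*b))
-41445 + T(-156, L) = -41445 + (-92 - 1/(4*(-73/20))) = -41445 + (-92 - ¼*(-20/73)) = -41445 + (-92 + 5/73) = -41445 - 6711/73 = -3032196/73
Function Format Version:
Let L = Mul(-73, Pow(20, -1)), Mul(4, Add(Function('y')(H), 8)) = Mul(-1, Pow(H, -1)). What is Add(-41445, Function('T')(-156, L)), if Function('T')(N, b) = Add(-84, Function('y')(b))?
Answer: Rational(-3032196, 73) ≈ -41537.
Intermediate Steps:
Function('y')(H) = Add(-8, Mul(Rational(-1, 4), Pow(H, -1))) (Function('y')(H) = Add(-8, Mul(Rational(1, 4), Mul(-1, Pow(H, -1)))) = Add(-8, Mul(Rational(-1, 4), Pow(H, -1))))
L = Rational(-73, 20) (L = Mul(-73, Rational(1, 20)) = Rational(-73, 20) ≈ -3.6500)
Function('T')(N, b) = Add(-92, Mul(Rational(-1, 4), Pow(b, -1))) (Function('T')(N, b) = Add(-84, Add(-8, Mul(Rational(-1, 4), Pow(b, -1)))) = Add(-92, Mul(Rational(-1, 4), Pow(b, -1))))
Add(-41445, Function('T')(-156, L)) = Add(-41445, Add(-92, Mul(Rational(-1, 4), Pow(Rational(-73, 20), -1)))) = Add(-41445, Add(-92, Mul(Rational(-1, 4), Rational(-20, 73)))) = Add(-41445, Add(-92, Rational(5, 73))) = Add(-41445, Rational(-6711, 73)) = Rational(-3032196, 73)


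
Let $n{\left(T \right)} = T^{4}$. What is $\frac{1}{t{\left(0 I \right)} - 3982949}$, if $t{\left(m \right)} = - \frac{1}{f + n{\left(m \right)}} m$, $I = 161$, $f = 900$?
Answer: $- \frac{1}{3982949} \approx -2.5107 \cdot 10^{-7}$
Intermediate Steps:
$t{\left(m \right)} = - \frac{m}{900 + m^{4}}$ ($t{\left(m \right)} = - \frac{1}{900 + m^{4}} m = - \frac{m}{900 + m^{4}}$)
$\frac{1}{t{\left(0 I \right)} - 3982949} = \frac{1}{- \frac{0 \cdot 161}{900 + \left(0 \cdot 161\right)^{4}} - 3982949} = \frac{1}{\left(-1\right) 0 \frac{1}{900 + 0^{4}} - 3982949} = \frac{1}{\left(-1\right) 0 \frac{1}{900 + 0} - 3982949} = \frac{1}{\left(-1\right) 0 \cdot \frac{1}{900} - 3982949} = \frac{1}{0 - 3982949} = \frac{1}{-3982949} = - \frac{1}{3982949}$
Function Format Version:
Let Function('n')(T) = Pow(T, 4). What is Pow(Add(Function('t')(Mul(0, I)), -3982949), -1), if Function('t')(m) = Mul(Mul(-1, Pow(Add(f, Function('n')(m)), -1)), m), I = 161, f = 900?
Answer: Rational(-1, 3982949) ≈ -2.5107e-7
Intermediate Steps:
Function('t')(m) = Mul(-1, m, Pow(Add(900, Pow(m, 4)), -1)) (Function('t')(m) = Mul(Mul(-1, Pow(Add(900, Pow(m, 4)), -1)), m) = Mul(-1, m, Pow(Add(900, Pow(m, 4)), -1)))
Pow(Add(Function('t')(Mul(0, I)), -3982949), -1) = Pow(Add(Mul(-1, Mul(0, 161), Pow(Add(900, Pow(Mul(0, 161), 4)), -1)), -3982949), -1) = Pow(Add(Mul(-1, 0, Pow(Add(900, Pow(0, 4)), -1)), -3982949), -1) = Pow(Add(Mul(-1, 0, Pow(Add(900, 0), -1)), -3982949), -1) = Pow(Add(Mul(-1, 0, Pow(900, -1)), -3982949), -1) = Pow(Add(Mul(-1, 0, Rational(1, 900)), -3982949), -1) = Pow(Add(0, -3982949), -1) = Pow(-3982949, -1) = Rational(-1, 3982949)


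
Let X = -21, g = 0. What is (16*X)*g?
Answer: 0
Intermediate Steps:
(16*X)*g = (16*(-21))*0 = -336*0 = 0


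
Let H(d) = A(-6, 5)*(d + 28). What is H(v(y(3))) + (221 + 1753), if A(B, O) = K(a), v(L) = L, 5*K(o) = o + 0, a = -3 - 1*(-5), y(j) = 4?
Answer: 9934/5 ≈ 1986.8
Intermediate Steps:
a = 2 (a = -3 + 5 = 2)
K(o) = o/5 (K(o) = (o + 0)/5 = o/5)
A(B, O) = 2/5 (A(B, O) = (1/5)*2 = 2/5)
H(d) = 56/5 + 2*d/5 (H(d) = 2*(d + 28)/5 = 2*(28 + d)/5 = 56/5 + 2*d/5)
H(v(y(3))) + (221 + 1753) = (56/5 + (2/5)*4) + (221 + 1753) = (56/5 + 8/5) + 1974 = 64/5 + 1974 = 9934/5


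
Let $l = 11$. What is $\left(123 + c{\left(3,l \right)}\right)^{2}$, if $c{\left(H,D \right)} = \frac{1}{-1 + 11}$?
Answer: $\frac{1515361}{100} \approx 15154.0$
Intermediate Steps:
$c{\left(H,D \right)} = \frac{1}{10}$
$\left(123 + c{\left(3,l \right)}\right)^{2} = \left(123 + \frac{1}{10}\right)^{2} = \left(\frac{1231}{10}\right)^{2} = \frac{1515361}{100}$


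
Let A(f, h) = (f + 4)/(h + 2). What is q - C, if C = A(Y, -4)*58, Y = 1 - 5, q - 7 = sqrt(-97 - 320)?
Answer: 7 + I*sqrt(417) ≈ 7.0 + 20.421*I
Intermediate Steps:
q = 7 + I*sqrt(417) (q = 7 + sqrt(-97 - 320) = 7 + sqrt(-417) = 7 + I*sqrt(417) ≈ 7.0 + 20.421*I)
Y = -4
A(f, h) = (4 + f)/(2 + h)
C = 0 (C = ((4 - 4)/(2 - 4))*58 = (0/(-2))*58 = -1/2*0*58 = 0*58 = 0)
q - C = (7 + I*sqrt(417)) - 1*0 = (7 + I*sqrt(417)) + 0 = 7 + I*sqrt(417)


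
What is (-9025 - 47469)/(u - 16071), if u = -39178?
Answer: 56494/55249 ≈ 1.0225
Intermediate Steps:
(-9025 - 47469)/(u - 16071) = (-9025 - 47469)/(-39178 - 16071) = -56494/(-55249) = -56494*(-1/55249) = 56494/55249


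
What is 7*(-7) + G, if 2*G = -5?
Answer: -103/2 ≈ -51.500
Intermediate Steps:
G = -5/2 (G = (½)*(-5) = -5/2 ≈ -2.5000)
7*(-7) + G = 7*(-7) - 5/2 = -49 - 5/2 = -103/2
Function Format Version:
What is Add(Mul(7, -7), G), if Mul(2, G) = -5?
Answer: Rational(-103, 2) ≈ -51.500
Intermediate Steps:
G = Rational(-5, 2) (G = Mul(Rational(1, 2), -5) = Rational(-5, 2) ≈ -2.5000)
Add(Mul(7, -7), G) = Add(Mul(7, -7), Rational(-5, 2)) = Add(-49, Rational(-5, 2)) = Rational(-103, 2)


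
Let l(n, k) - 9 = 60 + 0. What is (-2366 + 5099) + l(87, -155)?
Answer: 2802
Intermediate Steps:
l(n, k) = 69 (l(n, k) = 9 + (60 + 0) = 9 + 60 = 69)
(-2366 + 5099) + l(87, -155) = (-2366 + 5099) + 69 = 2733 + 69 = 2802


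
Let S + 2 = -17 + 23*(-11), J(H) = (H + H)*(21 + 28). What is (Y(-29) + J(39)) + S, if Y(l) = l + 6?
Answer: 3527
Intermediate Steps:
J(H) = 98*H (J(H) = (2*H)*49 = 98*H)
Y(l) = 6 + l
S = -272 (S = -2 + (-17 + 23*(-11)) = -2 + (-17 - 253) = -2 - 270 = -272)
(Y(-29) + J(39)) + S = ((6 - 29) + 98*39) - 272 = (-23 + 3822) - 272 = 3799 - 272 = 3527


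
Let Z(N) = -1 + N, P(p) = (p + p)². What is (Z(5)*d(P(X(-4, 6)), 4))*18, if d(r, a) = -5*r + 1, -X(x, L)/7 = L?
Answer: -2540088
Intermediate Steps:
X(x, L) = -7*L
P(p) = 4*p² (P(p) = (2*p)² = 4*p²)
d(r, a) = 1 - 5*r
(Z(5)*d(P(X(-4, 6)), 4))*18 = ((-1 + 5)*(1 - 20*(-7*6)²))*18 = (4*(1 - 20*(-42)²))*18 = (4*(1 - 20*1764))*18 = (4*(1 - 5*7056))*18 = (4*(1 - 35280))*18 = (4*(-35279))*18 = -141116*18 = -2540088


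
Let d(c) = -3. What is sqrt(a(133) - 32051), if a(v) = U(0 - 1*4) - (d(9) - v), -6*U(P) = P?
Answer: I*sqrt(287229)/3 ≈ 178.65*I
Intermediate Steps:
U(P) = -P/6
a(v) = 11/3 + v (a(v) = -(0 - 1*4)/6 - (-3 - v) = -(0 - 4)/6 + (3 + v) = -1/6*(-4) + (3 + v) = 2/3 + (3 + v) = 11/3 + v)
sqrt(a(133) - 32051) = sqrt((11/3 + 133) - 32051) = sqrt(410/3 - 32051) = sqrt(-95743/3) = I*sqrt(287229)/3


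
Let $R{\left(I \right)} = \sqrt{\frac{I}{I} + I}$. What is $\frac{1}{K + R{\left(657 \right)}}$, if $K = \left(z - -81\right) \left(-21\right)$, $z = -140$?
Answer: $\frac{177}{219209} - \frac{\sqrt{658}}{1534463} \approx 0.00079073$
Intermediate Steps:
$R{\left(I \right)} = \sqrt{1 + I}$
$K = 1239$ ($K = \left(-140 - -81\right) \left(-21\right) = \left(-140 + 81\right) \left(-21\right) = \left(-59\right) \left(-21\right) = 1239$)
$\frac{1}{K + R{\left(657 \right)}} = \frac{1}{1239 + \sqrt{1 + 657}} = \frac{1}{1239 + \sqrt{658}}$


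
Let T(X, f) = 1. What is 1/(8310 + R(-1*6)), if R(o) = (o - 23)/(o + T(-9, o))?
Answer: 5/41579 ≈ 0.00012025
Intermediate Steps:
R(o) = (-23 + o)/(1 + o) (R(o) = (o - 23)/(o + 1) = (-23 + o)/(1 + o))
1/(8310 + R(-1*6)) = 1/(8310 + (-23 - 1*6)/(1 - 1*6)) = 1/(8310 + (-23 - 6)/(1 - 6)) = 1/(8310 - 29/(-5)) = 1/(8310 - ⅕*(-29)) = 1/(8310 + 29/5) = 1/(41579/5) = 5/41579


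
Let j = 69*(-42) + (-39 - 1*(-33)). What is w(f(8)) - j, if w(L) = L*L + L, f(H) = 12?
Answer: 3060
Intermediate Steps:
w(L) = L + L**2 (w(L) = L**2 + L = L + L**2)
j = -2904 (j = -2898 + (-39 + 33) = -2898 - 6 = -2904)
w(f(8)) - j = 12*(1 + 12) - 1*(-2904) = 12*13 + 2904 = 156 + 2904 = 3060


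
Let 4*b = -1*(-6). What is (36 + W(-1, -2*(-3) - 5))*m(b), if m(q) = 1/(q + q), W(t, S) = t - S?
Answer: 34/3 ≈ 11.333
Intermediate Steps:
b = 3/2 (b = (-1*(-6))/4 = (¼)*6 = 3/2 ≈ 1.5000)
m(q) = 1/(2*q)
(36 + W(-1, -2*(-3) - 5))*m(b) = (36 + (-1 - (-2*(-3) - 5)))*(1/(2*(3/2))) = (36 + (-1 - (6 - 5)))*((½)*(⅔)) = (36 + (-1 - 1*1))*(⅓) = (36 + (-1 - 1))*(⅓) = (36 - 2)*(⅓) = 34*(⅓) = 34/3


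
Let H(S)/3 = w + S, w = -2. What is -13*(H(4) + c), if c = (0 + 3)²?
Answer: -195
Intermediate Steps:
H(S) = -6 + 3*S (H(S) = 3*(-2 + S) = -6 + 3*S)
c = 9 (c = 3² = 9)
-13*(H(4) + c) = -13*((-6 + 3*4) + 9) = -13*((-6 + 12) + 9) = -13*(6 + 9) = -13*15 = -195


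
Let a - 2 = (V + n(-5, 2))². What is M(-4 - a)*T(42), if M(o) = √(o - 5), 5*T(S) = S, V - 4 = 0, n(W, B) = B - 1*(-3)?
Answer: 84*I*√23/5 ≈ 80.57*I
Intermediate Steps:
n(W, B) = 3 + B (n(W, B) = B + 3 = 3 + B)
V = 4 (V = 4 + 0 = 4)
T(S) = S/5
a = 83 (a = 2 + (4 + (3 + 2))² = 2 + (4 + 5)² = 2 + 9² = 2 + 81 = 83)
M(o) = √(-5 + o)
M(-4 - a)*T(42) = √(-5 + (-4 - 1*83))*((⅕)*42) = √(-5 + (-4 - 83))*(42/5) = √(-5 - 87)*(42/5) = √(-92)*(42/5) = (2*I*√23)*(42/5) = 84*I*√23/5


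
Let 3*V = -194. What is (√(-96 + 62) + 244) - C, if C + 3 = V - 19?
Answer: 992/3 + I*√34 ≈ 330.67 + 5.831*I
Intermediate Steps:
V = -194/3 (V = (⅓)*(-194) = -194/3 ≈ -64.667)
C = -260/3 (C = -3 + (-194/3 - 19) = -3 - 251/3 = -260/3 ≈ -86.667)
(√(-96 + 62) + 244) - C = (√(-96 + 62) + 244) - 1*(-260/3) = (√(-34) + 244) + 260/3 = (I*√34 + 244) + 260/3 = (244 + I*√34) + 260/3 = 992/3 + I*√34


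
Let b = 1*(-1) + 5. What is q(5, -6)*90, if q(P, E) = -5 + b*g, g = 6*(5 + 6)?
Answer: 23310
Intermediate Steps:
g = 66 (g = 6*11 = 66)
b = 4 (b = -1 + 5 = 4)
q(P, E) = 259 (q(P, E) = -5 + 4*66 = -5 + 264 = 259)
q(5, -6)*90 = 259*90 = 23310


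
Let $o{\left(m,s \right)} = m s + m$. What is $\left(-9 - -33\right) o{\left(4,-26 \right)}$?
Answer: $-2400$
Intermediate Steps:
$o{\left(m,s \right)} = m + m s$
$\left(-9 - -33\right) o{\left(4,-26 \right)} = \left(-9 - -33\right) 4 \left(1 - 26\right) = \left(-9 + 33\right) 4 \left(-25\right) = 24 \left(-100\right) = -2400$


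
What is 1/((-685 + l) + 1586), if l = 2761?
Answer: 1/3662 ≈ 0.00027307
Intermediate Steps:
1/((-685 + l) + 1586) = 1/((-685 + 2761) + 1586) = 1/(2076 + 1586) = 1/3662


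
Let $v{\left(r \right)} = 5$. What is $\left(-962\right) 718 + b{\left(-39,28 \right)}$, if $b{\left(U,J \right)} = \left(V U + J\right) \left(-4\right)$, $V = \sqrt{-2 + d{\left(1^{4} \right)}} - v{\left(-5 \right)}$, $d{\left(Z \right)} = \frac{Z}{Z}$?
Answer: $-691608 + 156 i \approx -6.9161 \cdot 10^{5} + 156.0 i$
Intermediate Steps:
$d{\left(Z \right)} = 1$
$V = -5 + i$ ($V = \sqrt{-2 + 1} - 5 = \sqrt{-1} - 5 = i - 5 = -5 + i \approx -5.0 + 1.0 i$)
$b{\left(U,J \right)} = - 4 J - 4 U \left(-5 + i\right)$ ($b{\left(U,J \right)} = \left(\left(-5 + i\right) U + J\right) \left(-4\right) = \left(U \left(-5 + i\right) + J\right) \left(-4\right) = \left(J + U \left(-5 + i\right)\right) \left(-4\right) = - 4 J - 4 U \left(-5 + i\right)$)
$\left(-962\right) 718 + b{\left(-39,28 \right)} = \left(-962\right) 718 + \left(\left(-4\right) 28 + 4 \left(-39\right) \left(5 - i\right)\right) = -690716 - \left(892 - 156 i\right) = -691608 + 156 i$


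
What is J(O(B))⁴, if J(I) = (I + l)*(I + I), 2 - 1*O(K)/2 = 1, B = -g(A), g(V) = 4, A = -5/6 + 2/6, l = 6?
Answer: 1048576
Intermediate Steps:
A = -½ (A = -5*⅙ + 2*(⅙) = -⅚ + ⅓ = -½ ≈ -0.50000)
B = -4 (B = -1*4 = -4)
O(K) = 2 (O(K) = 4 - 2*1 = 4 - 2 = 2)
J(I) = 2*I*(6 + I) (J(I) = (I + 6)*(I + I) = (6 + I)*(2*I) = 2*I*(6 + I))
J(O(B))⁴ = (2*2*(6 + 2))⁴ = (2*2*8)⁴ = 32⁴ = 1048576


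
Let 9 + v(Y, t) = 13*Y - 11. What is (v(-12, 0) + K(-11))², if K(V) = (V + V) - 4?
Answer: 40804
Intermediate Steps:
K(V) = -4 + 2*V (K(V) = 2*V - 4 = -4 + 2*V)
v(Y, t) = -20 + 13*Y (v(Y, t) = -9 + (13*Y - 11) = -9 + (-11 + 13*Y) = -20 + 13*Y)
(v(-12, 0) + K(-11))² = ((-20 + 13*(-12)) + (-4 + 2*(-11)))² = ((-20 - 156) + (-4 - 22))² = (-176 - 26)² = (-202)² = 40804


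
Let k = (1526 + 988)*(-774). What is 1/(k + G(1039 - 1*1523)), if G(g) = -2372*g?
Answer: -1/797788 ≈ -1.2535e-6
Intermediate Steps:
k = -1945836 (k = 2514*(-774) = -1945836)
1/(k + G(1039 - 1*1523)) = 1/(-1945836 - 2372*(1039 - 1*1523)) = 1/(-1945836 - 2372*(1039 - 1523)) = 1/(-1945836 - 2372*(-484)) = 1/(-1945836 + 1148048) = 1/(-797788) = -1/797788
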